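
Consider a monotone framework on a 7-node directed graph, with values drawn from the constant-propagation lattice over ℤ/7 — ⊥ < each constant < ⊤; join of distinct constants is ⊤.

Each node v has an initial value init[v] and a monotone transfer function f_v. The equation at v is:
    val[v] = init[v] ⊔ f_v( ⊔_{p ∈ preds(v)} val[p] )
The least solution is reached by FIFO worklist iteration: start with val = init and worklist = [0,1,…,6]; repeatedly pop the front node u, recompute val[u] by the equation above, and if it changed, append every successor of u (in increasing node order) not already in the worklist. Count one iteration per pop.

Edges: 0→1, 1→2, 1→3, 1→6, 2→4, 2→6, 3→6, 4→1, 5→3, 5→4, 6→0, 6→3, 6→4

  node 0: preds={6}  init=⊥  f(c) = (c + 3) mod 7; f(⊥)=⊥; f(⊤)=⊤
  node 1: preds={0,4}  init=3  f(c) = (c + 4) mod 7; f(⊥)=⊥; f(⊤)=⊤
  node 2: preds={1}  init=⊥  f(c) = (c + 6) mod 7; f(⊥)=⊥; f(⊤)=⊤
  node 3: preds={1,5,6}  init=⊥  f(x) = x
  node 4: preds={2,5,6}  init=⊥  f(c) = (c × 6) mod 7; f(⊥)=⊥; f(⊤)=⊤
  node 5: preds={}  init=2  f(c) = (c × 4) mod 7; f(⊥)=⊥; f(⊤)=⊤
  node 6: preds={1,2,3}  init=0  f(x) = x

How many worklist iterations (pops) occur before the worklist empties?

Iteration log — 12 steps:
  step 1. node 0  ⊔preds=0  new=3  old=⊥  +wl: 
  step 2. node 1  ⊔preds=3  new=⊤  old=3  +wl: 
  step 3. node 2  ⊔preds=⊤  new=⊤  old=⊥  +wl: 
  step 4. node 3  ⊔preds=⊤  new=⊤  old=⊥  +wl: 
  step 5. node 4  ⊔preds=⊤  new=⊤  old=⊥  +wl: 1
  step 6. node 5  ⊔preds=⊥  new=2  stable
  step 7. node 6  ⊔preds=⊤  new=⊤  old=0  +wl: 0,3,4
  step 8. node 1  ⊔preds=⊤  new=⊤  stable
  step 9. node 0  ⊔preds=⊤  new=⊤  old=3  +wl: 1
  step 10. node 3  ⊔preds=⊤  new=⊤  stable
  step 11. node 4  ⊔preds=⊤  new=⊤  stable
  step 12. node 1  ⊔preds=⊤  new=⊤  stable

Least fixpoint reached:
  node 0: ⊤
  node 1: ⊤
  node 2: ⊤
  node 3: ⊤
  node 4: ⊤
  node 5: 2
  node 6: ⊤

12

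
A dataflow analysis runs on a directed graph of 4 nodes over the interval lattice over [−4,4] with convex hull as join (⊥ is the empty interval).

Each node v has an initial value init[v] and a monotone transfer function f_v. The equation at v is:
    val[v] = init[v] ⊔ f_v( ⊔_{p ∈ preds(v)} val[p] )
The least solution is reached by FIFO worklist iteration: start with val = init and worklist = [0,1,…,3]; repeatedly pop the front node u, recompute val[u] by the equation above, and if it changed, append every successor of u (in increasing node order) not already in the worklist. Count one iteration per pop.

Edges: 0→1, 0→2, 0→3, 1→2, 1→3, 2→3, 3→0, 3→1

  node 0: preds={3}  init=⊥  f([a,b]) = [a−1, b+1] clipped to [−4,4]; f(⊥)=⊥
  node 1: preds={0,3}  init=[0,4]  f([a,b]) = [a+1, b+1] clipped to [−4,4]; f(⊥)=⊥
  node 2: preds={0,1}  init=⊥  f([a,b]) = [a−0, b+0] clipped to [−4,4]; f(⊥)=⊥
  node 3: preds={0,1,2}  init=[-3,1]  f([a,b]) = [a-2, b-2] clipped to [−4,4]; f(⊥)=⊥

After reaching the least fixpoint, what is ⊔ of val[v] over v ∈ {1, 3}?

Iteration log — 8 steps:
  step 1. node 0  ⊔preds=[-3,1]  new=[-4,2]  old=⊥  +wl: 
  step 2. node 1  ⊔preds=[-4,2]  new=[-3,4]  old=[0,4]  +wl: 
  step 3. node 2  ⊔preds=[-4,4]  new=[-4,4]  old=⊥  +wl: 
  step 4. node 3  ⊔preds=[-4,4]  new=[-4,2]  old=[-3,1]  +wl: 0,1
  step 5. node 0  ⊔preds=[-4,2]  new=[-4,3]  old=[-4,2]  +wl: 2,3
  step 6. node 1  ⊔preds=[-4,3]  new=[-3,4]  stable
  step 7. node 2  ⊔preds=[-4,4]  new=[-4,4]  stable
  step 8. node 3  ⊔preds=[-4,4]  new=[-4,2]  stable

Least fixpoint reached:
  node 0: [-4,3]
  node 1: [-3,4]
  node 2: [-4,4]
  node 3: [-4,2]

[-4,4]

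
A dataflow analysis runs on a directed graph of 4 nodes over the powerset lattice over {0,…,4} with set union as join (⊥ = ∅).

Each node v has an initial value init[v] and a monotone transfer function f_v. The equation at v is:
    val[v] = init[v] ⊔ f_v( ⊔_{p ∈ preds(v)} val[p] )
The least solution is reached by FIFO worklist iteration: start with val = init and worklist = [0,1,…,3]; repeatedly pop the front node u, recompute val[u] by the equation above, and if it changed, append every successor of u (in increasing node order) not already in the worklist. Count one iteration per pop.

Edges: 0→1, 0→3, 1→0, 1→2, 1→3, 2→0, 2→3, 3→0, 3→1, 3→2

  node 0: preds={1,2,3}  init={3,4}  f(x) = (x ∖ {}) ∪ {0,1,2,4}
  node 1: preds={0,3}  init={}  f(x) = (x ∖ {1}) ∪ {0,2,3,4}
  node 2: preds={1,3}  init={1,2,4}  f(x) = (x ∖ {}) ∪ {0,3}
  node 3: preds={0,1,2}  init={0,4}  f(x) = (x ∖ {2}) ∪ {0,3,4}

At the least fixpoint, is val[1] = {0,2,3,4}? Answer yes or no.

Worklist (7 pops):
  #1 pop 0: in={0,1,2,4} → {0,1,2,3,4} (was {3,4}); enqueue []
  #2 pop 1: in={0,1,2,3,4} → {0,2,3,4} (was {}); enqueue [0]
  #3 pop 2: in={0,2,3,4} → {0,1,2,3,4} (was {1,2,4}); enqueue []
  #4 pop 3: in={0,1,2,3,4} → {0,1,3,4} (was {0,4}); enqueue [1,2]
  #5 pop 0: in={0,1,2,3,4} → {0,1,2,3,4} (no change)
  #6 pop 1: in={0,1,2,3,4} → {0,2,3,4} (no change)
  #7 pop 2: in={0,1,2,3,4} → {0,1,2,3,4} (no change)

Fixpoint:
  val[0] = {0,1,2,3,4}
  val[1] = {0,2,3,4}
  val[2] = {0,1,2,3,4}
  val[3] = {0,1,3,4}

yes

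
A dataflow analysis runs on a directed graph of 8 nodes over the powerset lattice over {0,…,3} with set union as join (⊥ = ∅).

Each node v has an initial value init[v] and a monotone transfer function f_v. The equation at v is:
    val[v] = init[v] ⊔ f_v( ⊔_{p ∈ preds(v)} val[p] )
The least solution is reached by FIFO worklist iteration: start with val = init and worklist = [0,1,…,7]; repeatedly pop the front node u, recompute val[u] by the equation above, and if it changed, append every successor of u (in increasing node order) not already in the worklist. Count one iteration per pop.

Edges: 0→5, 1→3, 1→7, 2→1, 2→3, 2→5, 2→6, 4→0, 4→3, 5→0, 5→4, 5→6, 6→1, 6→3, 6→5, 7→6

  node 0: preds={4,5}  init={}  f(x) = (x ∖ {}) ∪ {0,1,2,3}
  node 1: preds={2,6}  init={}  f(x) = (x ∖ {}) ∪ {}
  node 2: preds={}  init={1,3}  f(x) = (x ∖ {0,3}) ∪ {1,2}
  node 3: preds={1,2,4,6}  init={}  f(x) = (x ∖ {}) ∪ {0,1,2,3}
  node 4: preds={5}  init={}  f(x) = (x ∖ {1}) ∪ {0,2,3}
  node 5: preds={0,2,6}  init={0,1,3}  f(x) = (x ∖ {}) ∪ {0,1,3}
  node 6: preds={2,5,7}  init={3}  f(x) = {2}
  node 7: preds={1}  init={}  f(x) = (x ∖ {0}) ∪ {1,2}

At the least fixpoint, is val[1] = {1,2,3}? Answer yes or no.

yes

Iteration log — 15 steps:
  step 1. node 0  ⊔preds={0,1,3}  new={0,1,2,3}  old={}  +wl: 
  step 2. node 1  ⊔preds={1,3}  new={1,3}  old={}  +wl: 
  step 3. node 2  ⊔preds={}  new={1,2,3}  old={1,3}  +wl: 1
  step 4. node 3  ⊔preds={1,2,3}  new={0,1,2,3}  old={}  +wl: 
  step 5. node 4  ⊔preds={0,1,3}  new={0,2,3}  old={}  +wl: 0,3
  step 6. node 5  ⊔preds={0,1,2,3}  new={0,1,2,3}  old={0,1,3}  +wl: 4
  step 7. node 6  ⊔preds={0,1,2,3}  new={2,3}  old={3}  +wl: 5
  step 8. node 7  ⊔preds={1,3}  new={1,2,3}  old={}  +wl: 6
  step 9. node 1  ⊔preds={1,2,3}  new={1,2,3}  old={1,3}  +wl: 7
  step 10. node 0  ⊔preds={0,1,2,3}  new={0,1,2,3}  stable
  step 11. node 3  ⊔preds={0,1,2,3}  new={0,1,2,3}  stable
  step 12. node 4  ⊔preds={0,1,2,3}  new={0,2,3}  stable
  step 13. node 5  ⊔preds={0,1,2,3}  new={0,1,2,3}  stable
  step 14. node 6  ⊔preds={0,1,2,3}  new={2,3}  stable
  step 15. node 7  ⊔preds={1,2,3}  new={1,2,3}  stable

Least fixpoint reached:
  node 0: {0,1,2,3}
  node 1: {1,2,3}
  node 2: {1,2,3}
  node 3: {0,1,2,3}
  node 4: {0,2,3}
  node 5: {0,1,2,3}
  node 6: {2,3}
  node 7: {1,2,3}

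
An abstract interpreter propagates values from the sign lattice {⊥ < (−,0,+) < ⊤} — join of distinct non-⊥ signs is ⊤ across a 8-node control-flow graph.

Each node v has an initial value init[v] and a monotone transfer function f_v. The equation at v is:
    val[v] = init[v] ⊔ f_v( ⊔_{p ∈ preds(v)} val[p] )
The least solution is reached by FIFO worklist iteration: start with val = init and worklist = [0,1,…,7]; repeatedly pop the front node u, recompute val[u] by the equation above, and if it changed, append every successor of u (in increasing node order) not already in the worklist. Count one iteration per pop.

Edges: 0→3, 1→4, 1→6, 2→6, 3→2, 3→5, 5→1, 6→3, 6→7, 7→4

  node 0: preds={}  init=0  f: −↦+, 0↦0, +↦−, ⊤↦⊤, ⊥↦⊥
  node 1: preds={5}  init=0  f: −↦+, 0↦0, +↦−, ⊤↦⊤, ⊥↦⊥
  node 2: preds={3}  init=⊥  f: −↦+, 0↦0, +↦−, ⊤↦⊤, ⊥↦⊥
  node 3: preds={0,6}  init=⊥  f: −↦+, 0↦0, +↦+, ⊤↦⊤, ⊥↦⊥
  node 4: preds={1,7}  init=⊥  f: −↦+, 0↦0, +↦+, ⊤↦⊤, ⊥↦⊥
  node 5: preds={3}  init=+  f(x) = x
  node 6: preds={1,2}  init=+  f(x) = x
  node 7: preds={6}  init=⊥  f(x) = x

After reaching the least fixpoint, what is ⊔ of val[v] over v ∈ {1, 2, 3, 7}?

Trace (13 dequeues):
  [1] u=0 | in ⊥ | out 0 | ==
  [2] u=1 | in + | out ⊤ | prev 0 | push {}
  [3] u=2 | in ⊥ | out ⊥ | ==
  [4] u=3 | in ⊤ | out ⊤ | prev ⊥ | push {2}
  [5] u=4 | in ⊤ | out ⊤ | prev ⊥ | push {}
  [6] u=5 | in ⊤ | out ⊤ | prev + | push {1}
  [7] u=6 | in ⊤ | out ⊤ | prev + | push {3}
  [8] u=7 | in ⊤ | out ⊤ | prev ⊥ | push {4}
  [9] u=2 | in ⊤ | out ⊤ | prev ⊥ | push {6}
  [10] u=1 | in ⊤ | out ⊤ | ==
  [11] u=3 | in ⊤ | out ⊤ | ==
  [12] u=4 | in ⊤ | out ⊤ | ==
  [13] u=6 | in ⊤ | out ⊤ | ==

Converged values:
  [0] 0
  [1] ⊤
  [2] ⊤
  [3] ⊤
  [4] ⊤
  [5] ⊤
  [6] ⊤
  [7] ⊤

⊤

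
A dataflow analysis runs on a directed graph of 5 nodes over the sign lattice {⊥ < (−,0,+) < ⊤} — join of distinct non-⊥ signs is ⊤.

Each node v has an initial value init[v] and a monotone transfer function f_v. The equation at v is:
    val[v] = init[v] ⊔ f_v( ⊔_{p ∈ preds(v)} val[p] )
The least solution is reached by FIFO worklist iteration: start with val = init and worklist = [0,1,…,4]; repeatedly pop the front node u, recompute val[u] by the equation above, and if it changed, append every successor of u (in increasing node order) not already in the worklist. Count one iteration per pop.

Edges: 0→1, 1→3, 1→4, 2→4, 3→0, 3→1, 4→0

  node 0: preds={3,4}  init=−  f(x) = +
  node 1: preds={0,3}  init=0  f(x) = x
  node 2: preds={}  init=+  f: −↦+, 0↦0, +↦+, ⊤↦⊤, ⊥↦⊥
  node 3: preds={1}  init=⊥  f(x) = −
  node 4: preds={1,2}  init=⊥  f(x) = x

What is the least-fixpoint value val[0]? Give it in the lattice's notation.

Worklist (7 pops):
  #1 pop 0: in=⊥ → ⊤ (was −); enqueue []
  #2 pop 1: in=⊤ → ⊤ (was 0); enqueue []
  #3 pop 2: in=⊥ → + (no change)
  #4 pop 3: in=⊤ → − (was ⊥); enqueue [0,1]
  #5 pop 4: in=⊤ → ⊤ (was ⊥); enqueue []
  #6 pop 0: in=⊤ → ⊤ (no change)
  #7 pop 1: in=⊤ → ⊤ (no change)

Fixpoint:
  val[0] = ⊤
  val[1] = ⊤
  val[2] = +
  val[3] = −
  val[4] = ⊤

⊤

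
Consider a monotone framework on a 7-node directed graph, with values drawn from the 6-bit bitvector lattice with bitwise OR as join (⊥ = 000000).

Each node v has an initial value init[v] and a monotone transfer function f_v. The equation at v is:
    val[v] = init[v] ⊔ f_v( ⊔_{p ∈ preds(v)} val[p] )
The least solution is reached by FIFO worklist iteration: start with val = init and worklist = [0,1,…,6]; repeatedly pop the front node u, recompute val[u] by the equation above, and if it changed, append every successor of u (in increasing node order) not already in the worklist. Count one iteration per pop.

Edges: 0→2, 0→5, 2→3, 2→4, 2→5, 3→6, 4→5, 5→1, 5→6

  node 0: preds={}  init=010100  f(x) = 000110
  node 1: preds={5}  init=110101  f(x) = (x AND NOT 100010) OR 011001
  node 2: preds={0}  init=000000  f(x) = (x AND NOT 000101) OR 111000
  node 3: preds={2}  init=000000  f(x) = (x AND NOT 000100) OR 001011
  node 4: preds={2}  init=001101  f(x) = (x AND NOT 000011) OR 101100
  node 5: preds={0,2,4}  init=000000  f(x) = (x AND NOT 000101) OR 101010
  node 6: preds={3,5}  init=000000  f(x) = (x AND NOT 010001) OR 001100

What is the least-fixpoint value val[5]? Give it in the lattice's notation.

Worklist (8 pops):
  #1 pop 0: in=000000 → 010110 (was 010100); enqueue []
  #2 pop 1: in=000000 → 111101 (was 110101); enqueue []
  #3 pop 2: in=010110 → 111010 (was 000000); enqueue []
  #4 pop 3: in=111010 → 111011 (was 000000); enqueue []
  #5 pop 4: in=111010 → 111101 (was 001101); enqueue []
  #6 pop 5: in=111111 → 111010 (was 000000); enqueue [1]
  #7 pop 6: in=111011 → 101110 (was 000000); enqueue []
  #8 pop 1: in=111010 → 111101 (no change)

Fixpoint:
  val[0] = 010110
  val[1] = 111101
  val[2] = 111010
  val[3] = 111011
  val[4] = 111101
  val[5] = 111010
  val[6] = 101110

111010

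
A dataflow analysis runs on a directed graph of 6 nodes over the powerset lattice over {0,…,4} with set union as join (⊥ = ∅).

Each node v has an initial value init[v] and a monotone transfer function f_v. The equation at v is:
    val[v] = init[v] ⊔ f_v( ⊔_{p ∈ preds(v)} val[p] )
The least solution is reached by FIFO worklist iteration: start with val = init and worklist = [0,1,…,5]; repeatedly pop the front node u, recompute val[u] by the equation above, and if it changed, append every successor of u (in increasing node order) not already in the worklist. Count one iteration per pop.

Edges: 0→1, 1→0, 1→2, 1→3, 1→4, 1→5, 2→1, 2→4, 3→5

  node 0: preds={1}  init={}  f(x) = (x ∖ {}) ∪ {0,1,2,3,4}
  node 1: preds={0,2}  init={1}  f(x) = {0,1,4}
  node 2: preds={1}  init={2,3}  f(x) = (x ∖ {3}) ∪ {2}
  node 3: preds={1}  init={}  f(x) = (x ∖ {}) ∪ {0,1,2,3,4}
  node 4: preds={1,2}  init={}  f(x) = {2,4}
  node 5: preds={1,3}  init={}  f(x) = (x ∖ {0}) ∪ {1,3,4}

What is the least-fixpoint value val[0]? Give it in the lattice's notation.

{0,1,2,3,4}

Trace (8 dequeues):
  [1] u=0 | in {1} | out {0,1,2,3,4} | prev {} | push {}
  [2] u=1 | in {0,1,2,3,4} | out {0,1,4} | prev {1} | push {0}
  [3] u=2 | in {0,1,4} | out {0,1,2,3,4} | prev {2,3} | push {1}
  [4] u=3 | in {0,1,4} | out {0,1,2,3,4} | prev {} | push {}
  [5] u=4 | in {0,1,2,3,4} | out {2,4} | prev {} | push {}
  [6] u=5 | in {0,1,2,3,4} | out {1,2,3,4} | prev {} | push {}
  [7] u=0 | in {0,1,4} | out {0,1,2,3,4} | ==
  [8] u=1 | in {0,1,2,3,4} | out {0,1,4} | ==

Converged values:
  [0] {0,1,2,3,4}
  [1] {0,1,4}
  [2] {0,1,2,3,4}
  [3] {0,1,2,3,4}
  [4] {2,4}
  [5] {1,2,3,4}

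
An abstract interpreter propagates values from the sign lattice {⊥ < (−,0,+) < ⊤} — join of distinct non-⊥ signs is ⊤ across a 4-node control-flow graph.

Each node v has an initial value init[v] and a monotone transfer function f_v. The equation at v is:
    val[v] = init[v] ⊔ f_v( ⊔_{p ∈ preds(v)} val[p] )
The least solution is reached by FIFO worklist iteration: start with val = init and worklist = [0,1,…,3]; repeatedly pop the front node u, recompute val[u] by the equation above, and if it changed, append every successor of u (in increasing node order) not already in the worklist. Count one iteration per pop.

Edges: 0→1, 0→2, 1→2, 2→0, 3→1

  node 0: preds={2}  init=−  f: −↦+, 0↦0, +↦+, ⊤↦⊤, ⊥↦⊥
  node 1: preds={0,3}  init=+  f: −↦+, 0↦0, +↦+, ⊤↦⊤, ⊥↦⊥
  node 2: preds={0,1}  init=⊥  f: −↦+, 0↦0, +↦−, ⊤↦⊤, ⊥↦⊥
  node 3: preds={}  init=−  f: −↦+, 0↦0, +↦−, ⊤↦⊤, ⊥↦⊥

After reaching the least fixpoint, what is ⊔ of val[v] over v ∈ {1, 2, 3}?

Worklist (7 pops):
  #1 pop 0: in=⊥ → − (no change)
  #2 pop 1: in=− → + (no change)
  #3 pop 2: in=⊤ → ⊤ (was ⊥); enqueue [0]
  #4 pop 3: in=⊥ → − (no change)
  #5 pop 0: in=⊤ → ⊤ (was −); enqueue [1,2]
  #6 pop 1: in=⊤ → ⊤ (was +); enqueue []
  #7 pop 2: in=⊤ → ⊤ (no change)

Fixpoint:
  val[0] = ⊤
  val[1] = ⊤
  val[2] = ⊤
  val[3] = −

⊤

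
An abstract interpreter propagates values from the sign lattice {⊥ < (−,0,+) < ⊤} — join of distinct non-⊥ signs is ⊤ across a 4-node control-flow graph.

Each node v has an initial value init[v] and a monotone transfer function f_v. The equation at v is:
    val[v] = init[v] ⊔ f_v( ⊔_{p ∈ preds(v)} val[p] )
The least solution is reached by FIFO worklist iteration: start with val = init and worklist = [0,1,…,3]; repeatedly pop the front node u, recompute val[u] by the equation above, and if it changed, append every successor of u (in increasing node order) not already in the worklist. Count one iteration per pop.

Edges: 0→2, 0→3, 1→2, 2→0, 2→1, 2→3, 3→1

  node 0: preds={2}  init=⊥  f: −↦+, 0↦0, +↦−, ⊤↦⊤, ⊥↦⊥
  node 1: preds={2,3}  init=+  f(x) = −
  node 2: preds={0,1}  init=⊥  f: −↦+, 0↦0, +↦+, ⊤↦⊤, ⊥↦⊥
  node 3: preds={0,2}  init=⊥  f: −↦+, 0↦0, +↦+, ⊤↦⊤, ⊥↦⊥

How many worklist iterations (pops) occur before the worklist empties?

Iteration log — 8 steps:
  step 1. node 0  ⊔preds=⊥  new=⊥  stable
  step 2. node 1  ⊔preds=⊥  new=⊤  old=+  +wl: 
  step 3. node 2  ⊔preds=⊤  new=⊤  old=⊥  +wl: 0,1
  step 4. node 3  ⊔preds=⊤  new=⊤  old=⊥  +wl: 
  step 5. node 0  ⊔preds=⊤  new=⊤  old=⊥  +wl: 2,3
  step 6. node 1  ⊔preds=⊤  new=⊤  stable
  step 7. node 2  ⊔preds=⊤  new=⊤  stable
  step 8. node 3  ⊔preds=⊤  new=⊤  stable

Least fixpoint reached:
  node 0: ⊤
  node 1: ⊤
  node 2: ⊤
  node 3: ⊤

8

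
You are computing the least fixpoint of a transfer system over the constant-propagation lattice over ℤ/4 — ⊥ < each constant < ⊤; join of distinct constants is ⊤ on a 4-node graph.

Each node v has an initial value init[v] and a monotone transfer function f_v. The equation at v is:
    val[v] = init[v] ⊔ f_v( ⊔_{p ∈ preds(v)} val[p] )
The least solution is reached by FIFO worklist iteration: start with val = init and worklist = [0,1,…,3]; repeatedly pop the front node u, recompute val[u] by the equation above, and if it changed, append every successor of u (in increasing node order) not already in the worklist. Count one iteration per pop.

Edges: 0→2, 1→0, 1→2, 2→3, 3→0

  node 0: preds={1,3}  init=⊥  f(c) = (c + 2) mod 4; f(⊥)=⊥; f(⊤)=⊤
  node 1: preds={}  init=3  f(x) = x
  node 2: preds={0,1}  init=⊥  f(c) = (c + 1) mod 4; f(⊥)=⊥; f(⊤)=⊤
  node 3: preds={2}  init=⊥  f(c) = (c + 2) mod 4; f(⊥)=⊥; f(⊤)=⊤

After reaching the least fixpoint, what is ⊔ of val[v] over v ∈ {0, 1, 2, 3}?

Trace (6 dequeues):
  [1] u=0 | in 3 | out 1 | prev ⊥ | push {}
  [2] u=1 | in ⊥ | out 3 | ==
  [3] u=2 | in ⊤ | out ⊤ | prev ⊥ | push {}
  [4] u=3 | in ⊤ | out ⊤ | prev ⊥ | push {0}
  [5] u=0 | in ⊤ | out ⊤ | prev 1 | push {2}
  [6] u=2 | in ⊤ | out ⊤ | ==

Converged values:
  [0] ⊤
  [1] 3
  [2] ⊤
  [3] ⊤

⊤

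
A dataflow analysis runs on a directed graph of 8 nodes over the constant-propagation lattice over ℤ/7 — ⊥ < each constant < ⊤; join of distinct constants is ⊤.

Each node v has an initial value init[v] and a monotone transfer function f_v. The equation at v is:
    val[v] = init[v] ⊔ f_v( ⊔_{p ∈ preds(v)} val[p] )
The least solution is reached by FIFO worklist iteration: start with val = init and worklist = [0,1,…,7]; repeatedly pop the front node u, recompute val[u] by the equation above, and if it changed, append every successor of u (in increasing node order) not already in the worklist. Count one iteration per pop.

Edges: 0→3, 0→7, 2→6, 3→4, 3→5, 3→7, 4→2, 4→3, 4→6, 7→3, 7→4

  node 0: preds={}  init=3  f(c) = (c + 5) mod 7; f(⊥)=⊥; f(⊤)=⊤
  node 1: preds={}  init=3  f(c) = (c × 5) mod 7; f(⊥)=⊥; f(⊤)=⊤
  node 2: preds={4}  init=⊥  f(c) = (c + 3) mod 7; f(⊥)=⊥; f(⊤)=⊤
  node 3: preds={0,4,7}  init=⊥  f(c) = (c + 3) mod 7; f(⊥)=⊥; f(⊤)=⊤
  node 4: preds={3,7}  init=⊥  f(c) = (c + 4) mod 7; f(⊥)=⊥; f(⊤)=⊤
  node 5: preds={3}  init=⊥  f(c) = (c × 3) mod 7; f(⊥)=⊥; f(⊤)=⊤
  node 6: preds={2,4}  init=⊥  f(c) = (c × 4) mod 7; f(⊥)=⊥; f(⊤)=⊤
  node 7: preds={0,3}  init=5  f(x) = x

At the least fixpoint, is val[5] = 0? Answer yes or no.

Iteration log — 12 steps:
  step 1. node 0  ⊔preds=⊥  new=3  stable
  step 2. node 1  ⊔preds=⊥  new=3  stable
  step 3. node 2  ⊔preds=⊥  new=⊥  stable
  step 4. node 3  ⊔preds=⊤  new=⊤  old=⊥  +wl: 
  step 5. node 4  ⊔preds=⊤  new=⊤  old=⊥  +wl: 2,3
  step 6. node 5  ⊔preds=⊤  new=⊤  old=⊥  +wl: 
  step 7. node 6  ⊔preds=⊤  new=⊤  old=⊥  +wl: 
  step 8. node 7  ⊔preds=⊤  new=⊤  old=5  +wl: 4
  step 9. node 2  ⊔preds=⊤  new=⊤  old=⊥  +wl: 6
  step 10. node 3  ⊔preds=⊤  new=⊤  stable
  step 11. node 4  ⊔preds=⊤  new=⊤  stable
  step 12. node 6  ⊔preds=⊤  new=⊤  stable

Least fixpoint reached:
  node 0: 3
  node 1: 3
  node 2: ⊤
  node 3: ⊤
  node 4: ⊤
  node 5: ⊤
  node 6: ⊤
  node 7: ⊤

no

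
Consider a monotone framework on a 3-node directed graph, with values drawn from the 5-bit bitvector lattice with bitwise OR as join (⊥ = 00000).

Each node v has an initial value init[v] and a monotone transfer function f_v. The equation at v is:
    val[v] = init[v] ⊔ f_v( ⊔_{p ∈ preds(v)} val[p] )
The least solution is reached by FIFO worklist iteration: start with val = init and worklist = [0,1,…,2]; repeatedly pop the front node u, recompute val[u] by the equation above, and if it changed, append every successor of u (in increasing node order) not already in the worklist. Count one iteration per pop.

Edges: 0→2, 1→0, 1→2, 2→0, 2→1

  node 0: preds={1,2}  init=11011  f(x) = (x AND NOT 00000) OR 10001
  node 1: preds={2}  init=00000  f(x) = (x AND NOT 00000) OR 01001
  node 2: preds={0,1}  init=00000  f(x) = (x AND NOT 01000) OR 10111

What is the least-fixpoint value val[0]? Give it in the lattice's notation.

11111

Worklist (7 pops):
  #1 pop 0: in=00000 → 11011 (no change)
  #2 pop 1: in=00000 → 01001 (was 00000); enqueue [0]
  #3 pop 2: in=11011 → 10111 (was 00000); enqueue [1]
  #4 pop 0: in=11111 → 11111 (was 11011); enqueue [2]
  #5 pop 1: in=10111 → 11111 (was 01001); enqueue [0]
  #6 pop 2: in=11111 → 10111 (no change)
  #7 pop 0: in=11111 → 11111 (no change)

Fixpoint:
  val[0] = 11111
  val[1] = 11111
  val[2] = 10111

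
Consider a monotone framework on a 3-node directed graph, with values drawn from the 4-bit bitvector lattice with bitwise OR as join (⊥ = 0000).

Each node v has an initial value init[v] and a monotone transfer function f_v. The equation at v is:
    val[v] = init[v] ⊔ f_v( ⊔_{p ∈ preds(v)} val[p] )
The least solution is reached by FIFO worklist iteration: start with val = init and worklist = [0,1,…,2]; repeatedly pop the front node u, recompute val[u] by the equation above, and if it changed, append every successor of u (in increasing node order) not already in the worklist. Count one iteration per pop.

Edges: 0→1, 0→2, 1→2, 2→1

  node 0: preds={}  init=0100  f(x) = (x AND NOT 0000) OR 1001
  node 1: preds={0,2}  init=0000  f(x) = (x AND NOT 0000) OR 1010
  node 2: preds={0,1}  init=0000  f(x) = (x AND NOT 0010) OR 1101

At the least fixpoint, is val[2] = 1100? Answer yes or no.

Iteration log — 4 steps:
  step 1. node 0  ⊔preds=0000  new=1101  old=0100  +wl: 
  step 2. node 1  ⊔preds=1101  new=1111  old=0000  +wl: 
  step 3. node 2  ⊔preds=1111  new=1101  old=0000  +wl: 1
  step 4. node 1  ⊔preds=1101  new=1111  stable

Least fixpoint reached:
  node 0: 1101
  node 1: 1111
  node 2: 1101

no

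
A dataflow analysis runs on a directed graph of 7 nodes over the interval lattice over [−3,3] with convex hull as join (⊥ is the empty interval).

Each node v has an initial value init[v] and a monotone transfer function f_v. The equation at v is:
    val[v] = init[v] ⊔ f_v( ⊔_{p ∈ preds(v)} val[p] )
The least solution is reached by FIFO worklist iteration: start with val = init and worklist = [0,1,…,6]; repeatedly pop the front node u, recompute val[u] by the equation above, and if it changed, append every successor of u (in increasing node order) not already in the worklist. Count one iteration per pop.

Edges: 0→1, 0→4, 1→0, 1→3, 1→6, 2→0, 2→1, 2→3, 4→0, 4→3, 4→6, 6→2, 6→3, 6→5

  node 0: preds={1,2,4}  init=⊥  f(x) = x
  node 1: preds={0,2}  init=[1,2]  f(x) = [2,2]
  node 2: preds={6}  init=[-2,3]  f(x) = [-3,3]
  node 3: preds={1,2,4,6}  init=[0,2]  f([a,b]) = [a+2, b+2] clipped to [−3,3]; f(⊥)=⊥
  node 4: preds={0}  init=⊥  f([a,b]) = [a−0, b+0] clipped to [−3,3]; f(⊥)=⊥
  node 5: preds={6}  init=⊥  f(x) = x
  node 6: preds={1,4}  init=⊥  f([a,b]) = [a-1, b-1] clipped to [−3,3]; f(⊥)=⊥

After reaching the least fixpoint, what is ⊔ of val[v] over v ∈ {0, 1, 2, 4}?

[-3,3]

Trace (16 dequeues):
  [1] u=0 | in [-2,3] | out [-2,3] | prev ⊥ | push {}
  [2] u=1 | in [-2,3] | out [1,2] | ==
  [3] u=2 | in ⊥ | out [-3,3] | prev [-2,3] | push {0,1}
  [4] u=3 | in [-3,3] | out [-1,3] | prev [0,2] | push {}
  [5] u=4 | in [-2,3] | out [-2,3] | prev ⊥ | push {3}
  [6] u=5 | in ⊥ | out ⊥ | ==
  [7] u=6 | in [-2,3] | out [-3,2] | prev ⊥ | push {2,5}
  [8] u=0 | in [-3,3] | out [-3,3] | prev [-2,3] | push {4}
  [9] u=1 | in [-3,3] | out [1,2] | ==
  [10] u=3 | in [-3,3] | out [-1,3] | ==
  [11] u=2 | in [-3,2] | out [-3,3] | ==
  [12] u=5 | in [-3,2] | out [-3,2] | prev ⊥ | push {}
  [13] u=4 | in [-3,3] | out [-3,3] | prev [-2,3] | push {0,3,6}
  [14] u=0 | in [-3,3] | out [-3,3] | ==
  [15] u=3 | in [-3,3] | out [-1,3] | ==
  [16] u=6 | in [-3,3] | out [-3,2] | ==

Converged values:
  [0] [-3,3]
  [1] [1,2]
  [2] [-3,3]
  [3] [-1,3]
  [4] [-3,3]
  [5] [-3,2]
  [6] [-3,2]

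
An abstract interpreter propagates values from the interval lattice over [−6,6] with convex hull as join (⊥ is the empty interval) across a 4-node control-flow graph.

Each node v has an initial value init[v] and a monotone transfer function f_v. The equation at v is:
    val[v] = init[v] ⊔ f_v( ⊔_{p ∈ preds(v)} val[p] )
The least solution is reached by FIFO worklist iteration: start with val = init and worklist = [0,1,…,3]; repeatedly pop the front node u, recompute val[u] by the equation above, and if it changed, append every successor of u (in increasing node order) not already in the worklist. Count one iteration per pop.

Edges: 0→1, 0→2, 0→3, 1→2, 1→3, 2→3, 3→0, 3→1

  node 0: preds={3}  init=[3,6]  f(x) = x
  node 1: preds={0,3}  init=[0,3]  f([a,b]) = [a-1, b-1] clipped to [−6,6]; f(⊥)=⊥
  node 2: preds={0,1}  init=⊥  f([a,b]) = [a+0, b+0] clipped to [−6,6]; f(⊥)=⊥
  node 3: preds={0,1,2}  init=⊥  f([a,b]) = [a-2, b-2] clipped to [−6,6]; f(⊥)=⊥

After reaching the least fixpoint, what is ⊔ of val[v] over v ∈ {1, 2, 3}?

Worklist (16 pops):
  #1 pop 0: in=⊥ → [3,6] (no change)
  #2 pop 1: in=[3,6] → [0,5] (was [0,3]); enqueue []
  #3 pop 2: in=[0,6] → [0,6] (was ⊥); enqueue []
  #4 pop 3: in=[0,6] → [-2,4] (was ⊥); enqueue [0,1]
  #5 pop 0: in=[-2,4] → [-2,6] (was [3,6]); enqueue [2,3]
  #6 pop 1: in=[-2,6] → [-3,5] (was [0,5]); enqueue []
  #7 pop 2: in=[-3,6] → [-3,6] (was [0,6]); enqueue []
  #8 pop 3: in=[-3,6] → [-5,4] (was [-2,4]); enqueue [0,1]
  #9 pop 0: in=[-5,4] → [-5,6] (was [-2,6]); enqueue [2,3]
  #10 pop 1: in=[-5,6] → [-6,5] (was [-3,5]); enqueue []
  #11 pop 2: in=[-6,6] → [-6,6] (was [-3,6]); enqueue []
  #12 pop 3: in=[-6,6] → [-6,4] (was [-5,4]); enqueue [0,1]
  #13 pop 0: in=[-6,4] → [-6,6] (was [-5,6]); enqueue [2,3]
  #14 pop 1: in=[-6,6] → [-6,5] (no change)
  #15 pop 2: in=[-6,6] → [-6,6] (no change)
  #16 pop 3: in=[-6,6] → [-6,4] (no change)

Fixpoint:
  val[0] = [-6,6]
  val[1] = [-6,5]
  val[2] = [-6,6]
  val[3] = [-6,4]

[-6,6]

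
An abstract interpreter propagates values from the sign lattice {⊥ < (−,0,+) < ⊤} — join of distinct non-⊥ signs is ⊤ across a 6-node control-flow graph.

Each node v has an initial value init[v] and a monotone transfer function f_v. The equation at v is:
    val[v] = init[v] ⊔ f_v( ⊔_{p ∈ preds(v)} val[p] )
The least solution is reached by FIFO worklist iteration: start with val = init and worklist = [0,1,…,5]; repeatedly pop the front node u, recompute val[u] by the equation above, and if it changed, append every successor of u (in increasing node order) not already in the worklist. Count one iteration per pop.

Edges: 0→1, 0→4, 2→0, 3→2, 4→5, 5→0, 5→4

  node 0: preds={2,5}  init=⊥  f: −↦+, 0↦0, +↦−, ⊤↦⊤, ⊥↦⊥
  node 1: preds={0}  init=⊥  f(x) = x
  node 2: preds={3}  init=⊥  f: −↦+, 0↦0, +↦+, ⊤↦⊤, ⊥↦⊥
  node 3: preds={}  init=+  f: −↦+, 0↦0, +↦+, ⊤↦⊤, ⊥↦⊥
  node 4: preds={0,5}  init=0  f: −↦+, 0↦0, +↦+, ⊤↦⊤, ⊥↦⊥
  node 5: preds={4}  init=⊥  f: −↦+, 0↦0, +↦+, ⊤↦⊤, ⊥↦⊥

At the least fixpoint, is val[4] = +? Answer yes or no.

no

Iteration log — 12 steps:
  step 1. node 0  ⊔preds=⊥  new=⊥  stable
  step 2. node 1  ⊔preds=⊥  new=⊥  stable
  step 3. node 2  ⊔preds=+  new=+  old=⊥  +wl: 0
  step 4. node 3  ⊔preds=⊥  new=+  stable
  step 5. node 4  ⊔preds=⊥  new=0  stable
  step 6. node 5  ⊔preds=0  new=0  old=⊥  +wl: 4
  step 7. node 0  ⊔preds=⊤  new=⊤  old=⊥  +wl: 1
  step 8. node 4  ⊔preds=⊤  new=⊤  old=0  +wl: 5
  step 9. node 1  ⊔preds=⊤  new=⊤  old=⊥  +wl: 
  step 10. node 5  ⊔preds=⊤  new=⊤  old=0  +wl: 0,4
  step 11. node 0  ⊔preds=⊤  new=⊤  stable
  step 12. node 4  ⊔preds=⊤  new=⊤  stable

Least fixpoint reached:
  node 0: ⊤
  node 1: ⊤
  node 2: +
  node 3: +
  node 4: ⊤
  node 5: ⊤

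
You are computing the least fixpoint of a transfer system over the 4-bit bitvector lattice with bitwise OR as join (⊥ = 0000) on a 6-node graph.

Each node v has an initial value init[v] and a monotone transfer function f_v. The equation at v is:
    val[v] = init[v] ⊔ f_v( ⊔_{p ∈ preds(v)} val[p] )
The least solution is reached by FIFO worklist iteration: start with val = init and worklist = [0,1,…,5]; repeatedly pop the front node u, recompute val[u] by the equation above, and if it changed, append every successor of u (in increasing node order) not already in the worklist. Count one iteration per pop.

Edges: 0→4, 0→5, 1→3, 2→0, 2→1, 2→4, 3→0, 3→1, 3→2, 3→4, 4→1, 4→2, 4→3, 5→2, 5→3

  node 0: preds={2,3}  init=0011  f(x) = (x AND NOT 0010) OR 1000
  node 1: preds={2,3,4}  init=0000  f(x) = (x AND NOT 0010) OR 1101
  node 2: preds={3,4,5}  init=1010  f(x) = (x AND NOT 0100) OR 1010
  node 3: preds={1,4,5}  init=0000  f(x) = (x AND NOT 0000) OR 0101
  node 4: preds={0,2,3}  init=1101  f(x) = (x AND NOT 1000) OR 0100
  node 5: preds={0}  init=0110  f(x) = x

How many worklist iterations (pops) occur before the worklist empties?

Trace (12 dequeues):
  [1] u=0 | in 1010 | out 1011 | prev 0011 | push {}
  [2] u=1 | in 1111 | out 1101 | prev 0000 | push {}
  [3] u=2 | in 1111 | out 1011 | prev 1010 | push {0,1}
  [4] u=3 | in 1111 | out 1111 | prev 0000 | push {2}
  [5] u=4 | in 1111 | out 1111 | prev 1101 | push {3}
  [6] u=5 | in 1011 | out 1111 | prev 0110 | push {}
  [7] u=0 | in 1111 | out 1111 | prev 1011 | push {4,5}
  [8] u=1 | in 1111 | out 1101 | ==
  [9] u=2 | in 1111 | out 1011 | ==
  [10] u=3 | in 1111 | out 1111 | ==
  [11] u=4 | in 1111 | out 1111 | ==
  [12] u=5 | in 1111 | out 1111 | ==

Converged values:
  [0] 1111
  [1] 1101
  [2] 1011
  [3] 1111
  [4] 1111
  [5] 1111

12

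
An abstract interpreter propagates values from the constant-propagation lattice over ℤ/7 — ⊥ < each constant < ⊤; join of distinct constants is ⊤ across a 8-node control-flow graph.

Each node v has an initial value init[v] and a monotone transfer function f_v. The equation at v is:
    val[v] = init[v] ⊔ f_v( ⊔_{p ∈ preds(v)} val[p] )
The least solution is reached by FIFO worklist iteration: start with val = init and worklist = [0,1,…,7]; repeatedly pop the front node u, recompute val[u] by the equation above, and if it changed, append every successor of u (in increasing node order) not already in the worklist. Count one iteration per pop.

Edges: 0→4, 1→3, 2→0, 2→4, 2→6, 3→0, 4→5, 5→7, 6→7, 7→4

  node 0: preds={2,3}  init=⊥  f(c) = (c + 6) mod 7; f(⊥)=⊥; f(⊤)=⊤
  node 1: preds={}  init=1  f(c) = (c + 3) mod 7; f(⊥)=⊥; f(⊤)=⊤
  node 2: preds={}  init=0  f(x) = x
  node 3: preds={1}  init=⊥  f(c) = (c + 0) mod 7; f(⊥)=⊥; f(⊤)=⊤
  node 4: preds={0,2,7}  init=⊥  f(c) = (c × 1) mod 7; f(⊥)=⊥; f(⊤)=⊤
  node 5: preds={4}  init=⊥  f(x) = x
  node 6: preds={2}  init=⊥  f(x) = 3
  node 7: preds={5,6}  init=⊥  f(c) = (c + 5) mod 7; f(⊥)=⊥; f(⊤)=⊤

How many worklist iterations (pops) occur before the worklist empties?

Trace (10 dequeues):
  [1] u=0 | in 0 | out 6 | prev ⊥ | push {}
  [2] u=1 | in ⊥ | out 1 | ==
  [3] u=2 | in ⊥ | out 0 | ==
  [4] u=3 | in 1 | out 1 | prev ⊥ | push {0}
  [5] u=4 | in ⊤ | out ⊤ | prev ⊥ | push {}
  [6] u=5 | in ⊤ | out ⊤ | prev ⊥ | push {}
  [7] u=6 | in 0 | out 3 | prev ⊥ | push {}
  [8] u=7 | in ⊤ | out ⊤ | prev ⊥ | push {4}
  [9] u=0 | in ⊤ | out ⊤ | prev 6 | push {}
  [10] u=4 | in ⊤ | out ⊤ | ==

Converged values:
  [0] ⊤
  [1] 1
  [2] 0
  [3] 1
  [4] ⊤
  [5] ⊤
  [6] 3
  [7] ⊤

10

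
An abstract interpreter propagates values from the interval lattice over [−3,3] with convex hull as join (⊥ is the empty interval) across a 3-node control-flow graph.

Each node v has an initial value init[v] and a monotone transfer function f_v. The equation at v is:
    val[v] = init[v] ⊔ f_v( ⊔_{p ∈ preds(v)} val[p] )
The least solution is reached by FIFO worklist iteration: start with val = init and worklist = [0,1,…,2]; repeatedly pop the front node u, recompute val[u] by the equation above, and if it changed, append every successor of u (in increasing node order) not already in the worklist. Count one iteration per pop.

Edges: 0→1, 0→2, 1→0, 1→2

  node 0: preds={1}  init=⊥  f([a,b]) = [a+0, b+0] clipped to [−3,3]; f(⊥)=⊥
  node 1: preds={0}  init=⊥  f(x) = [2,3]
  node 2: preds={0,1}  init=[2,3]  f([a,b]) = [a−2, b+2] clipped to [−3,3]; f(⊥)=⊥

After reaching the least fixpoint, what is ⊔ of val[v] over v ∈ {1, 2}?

Worklist (6 pops):
  #1 pop 0: in=⊥ → ⊥ (no change)
  #2 pop 1: in=⊥ → [2,3] (was ⊥); enqueue [0]
  #3 pop 2: in=[2,3] → [0,3] (was [2,3]); enqueue []
  #4 pop 0: in=[2,3] → [2,3] (was ⊥); enqueue [1,2]
  #5 pop 1: in=[2,3] → [2,3] (no change)
  #6 pop 2: in=[2,3] → [0,3] (no change)

Fixpoint:
  val[0] = [2,3]
  val[1] = [2,3]
  val[2] = [0,3]

[0,3]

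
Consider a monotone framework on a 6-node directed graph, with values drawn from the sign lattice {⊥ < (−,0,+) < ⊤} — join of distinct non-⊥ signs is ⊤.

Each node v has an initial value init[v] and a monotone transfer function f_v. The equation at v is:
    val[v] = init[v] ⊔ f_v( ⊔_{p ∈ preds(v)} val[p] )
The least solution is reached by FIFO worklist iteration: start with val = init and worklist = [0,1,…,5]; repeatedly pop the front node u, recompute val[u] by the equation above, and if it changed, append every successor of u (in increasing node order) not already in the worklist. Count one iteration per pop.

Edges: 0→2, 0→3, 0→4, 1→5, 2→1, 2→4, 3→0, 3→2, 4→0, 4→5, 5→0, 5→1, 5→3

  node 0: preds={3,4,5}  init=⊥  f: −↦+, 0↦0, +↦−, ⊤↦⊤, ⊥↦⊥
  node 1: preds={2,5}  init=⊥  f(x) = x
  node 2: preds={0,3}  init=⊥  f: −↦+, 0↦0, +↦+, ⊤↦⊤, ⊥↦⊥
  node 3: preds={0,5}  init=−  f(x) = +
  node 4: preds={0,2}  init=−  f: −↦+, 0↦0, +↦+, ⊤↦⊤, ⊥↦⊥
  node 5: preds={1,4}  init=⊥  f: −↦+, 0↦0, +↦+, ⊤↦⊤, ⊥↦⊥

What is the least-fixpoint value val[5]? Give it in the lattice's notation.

⊤

Worklist (12 pops):
  #1 pop 0: in=− → + (was ⊥); enqueue []
  #2 pop 1: in=⊥ → ⊥ (no change)
  #3 pop 2: in=⊤ → ⊤ (was ⊥); enqueue [1]
  #4 pop 3: in=+ → ⊤ (was −); enqueue [0,2]
  #5 pop 4: in=⊤ → ⊤ (was −); enqueue []
  #6 pop 5: in=⊤ → ⊤ (was ⊥); enqueue [3]
  #7 pop 1: in=⊤ → ⊤ (was ⊥); enqueue [5]
  #8 pop 0: in=⊤ → ⊤ (was +); enqueue [4]
  #9 pop 2: in=⊤ → ⊤ (no change)
  #10 pop 3: in=⊤ → ⊤ (no change)
  #11 pop 5: in=⊤ → ⊤ (no change)
  #12 pop 4: in=⊤ → ⊤ (no change)

Fixpoint:
  val[0] = ⊤
  val[1] = ⊤
  val[2] = ⊤
  val[3] = ⊤
  val[4] = ⊤
  val[5] = ⊤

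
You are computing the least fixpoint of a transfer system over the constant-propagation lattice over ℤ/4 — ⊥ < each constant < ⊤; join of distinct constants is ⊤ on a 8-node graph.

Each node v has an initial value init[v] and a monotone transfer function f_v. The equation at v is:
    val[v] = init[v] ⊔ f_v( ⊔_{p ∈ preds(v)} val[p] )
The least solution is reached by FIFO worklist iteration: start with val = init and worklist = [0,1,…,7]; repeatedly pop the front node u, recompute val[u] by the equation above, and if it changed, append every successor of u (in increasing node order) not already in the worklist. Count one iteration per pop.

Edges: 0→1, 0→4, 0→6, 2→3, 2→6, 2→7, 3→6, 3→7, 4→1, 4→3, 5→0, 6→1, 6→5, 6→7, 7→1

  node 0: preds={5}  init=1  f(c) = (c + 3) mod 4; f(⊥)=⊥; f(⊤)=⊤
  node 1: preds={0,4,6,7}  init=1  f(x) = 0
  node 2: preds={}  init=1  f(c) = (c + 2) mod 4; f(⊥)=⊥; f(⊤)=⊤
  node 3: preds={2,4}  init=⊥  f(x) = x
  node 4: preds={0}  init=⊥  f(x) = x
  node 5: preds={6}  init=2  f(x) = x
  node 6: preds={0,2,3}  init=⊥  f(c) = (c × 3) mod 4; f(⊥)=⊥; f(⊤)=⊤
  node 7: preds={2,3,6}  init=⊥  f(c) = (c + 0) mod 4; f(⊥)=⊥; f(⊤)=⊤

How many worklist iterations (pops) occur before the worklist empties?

Trace (20 dequeues):
  [1] u=0 | in 2 | out 1 | ==
  [2] u=1 | in 1 | out ⊤ | prev 1 | push {}
  [3] u=2 | in ⊥ | out 1 | ==
  [4] u=3 | in 1 | out 1 | prev ⊥ | push {}
  [5] u=4 | in 1 | out 1 | prev ⊥ | push {1,3}
  [6] u=5 | in ⊥ | out 2 | ==
  [7] u=6 | in 1 | out 3 | prev ⊥ | push {5}
  [8] u=7 | in ⊤ | out ⊤ | prev ⊥ | push {}
  [9] u=1 | in ⊤ | out ⊤ | ==
  [10] u=3 | in 1 | out 1 | ==
  [11] u=5 | in 3 | out ⊤ | prev 2 | push {0}
  [12] u=0 | in ⊤ | out ⊤ | prev 1 | push {1,4,6}
  [13] u=1 | in ⊤ | out ⊤ | ==
  [14] u=4 | in ⊤ | out ⊤ | prev 1 | push {1,3}
  [15] u=6 | in ⊤ | out ⊤ | prev 3 | push {5,7}
  [16] u=1 | in ⊤ | out ⊤ | ==
  [17] u=3 | in ⊤ | out ⊤ | prev 1 | push {6}
  [18] u=5 | in ⊤ | out ⊤ | ==
  [19] u=7 | in ⊤ | out ⊤ | ==
  [20] u=6 | in ⊤ | out ⊤ | ==

Converged values:
  [0] ⊤
  [1] ⊤
  [2] 1
  [3] ⊤
  [4] ⊤
  [5] ⊤
  [6] ⊤
  [7] ⊤

20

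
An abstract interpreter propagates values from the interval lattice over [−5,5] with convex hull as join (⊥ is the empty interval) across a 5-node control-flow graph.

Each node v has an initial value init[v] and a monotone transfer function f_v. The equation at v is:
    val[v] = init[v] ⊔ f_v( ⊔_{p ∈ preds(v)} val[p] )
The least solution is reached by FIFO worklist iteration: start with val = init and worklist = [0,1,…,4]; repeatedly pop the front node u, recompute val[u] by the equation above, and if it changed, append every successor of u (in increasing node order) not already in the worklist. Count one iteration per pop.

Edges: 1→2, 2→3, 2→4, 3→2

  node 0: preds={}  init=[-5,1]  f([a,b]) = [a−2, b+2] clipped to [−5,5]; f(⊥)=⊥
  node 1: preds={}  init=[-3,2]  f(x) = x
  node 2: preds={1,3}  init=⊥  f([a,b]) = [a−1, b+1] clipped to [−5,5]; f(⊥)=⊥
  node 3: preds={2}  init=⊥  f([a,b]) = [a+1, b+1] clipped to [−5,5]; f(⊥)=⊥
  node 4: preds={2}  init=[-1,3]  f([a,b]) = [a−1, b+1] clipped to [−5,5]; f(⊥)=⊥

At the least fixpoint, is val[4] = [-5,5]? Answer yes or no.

Trace (9 dequeues):
  [1] u=0 | in ⊥ | out [-5,1] | ==
  [2] u=1 | in ⊥ | out [-3,2] | ==
  [3] u=2 | in [-3,2] | out [-4,3] | prev ⊥ | push {}
  [4] u=3 | in [-4,3] | out [-3,4] | prev ⊥ | push {2}
  [5] u=4 | in [-4,3] | out [-5,4] | prev [-1,3] | push {}
  [6] u=2 | in [-3,4] | out [-4,5] | prev [-4,3] | push {3,4}
  [7] u=3 | in [-4,5] | out [-3,5] | prev [-3,4] | push {2}
  [8] u=4 | in [-4,5] | out [-5,5] | prev [-5,4] | push {}
  [9] u=2 | in [-3,5] | out [-4,5] | ==

Converged values:
  [0] [-5,1]
  [1] [-3,2]
  [2] [-4,5]
  [3] [-3,5]
  [4] [-5,5]

yes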